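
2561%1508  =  1053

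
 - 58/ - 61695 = 58/61695 = 0.00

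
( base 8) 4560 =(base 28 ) 328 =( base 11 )18A7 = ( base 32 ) 2BG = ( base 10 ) 2416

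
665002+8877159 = 9542161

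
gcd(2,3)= 1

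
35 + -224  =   - 189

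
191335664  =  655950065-464614401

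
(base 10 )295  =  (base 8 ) 447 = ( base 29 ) A5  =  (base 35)8F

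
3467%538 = 239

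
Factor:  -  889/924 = -2^( - 2)*3^( - 1 ) * 11^( - 1 )*127^1 = - 127/132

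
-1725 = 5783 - 7508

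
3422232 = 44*77778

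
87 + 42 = 129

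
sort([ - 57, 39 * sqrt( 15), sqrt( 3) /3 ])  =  [ - 57, sqrt(3)/3, 39*sqrt ( 15 )]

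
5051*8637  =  43625487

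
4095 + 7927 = 12022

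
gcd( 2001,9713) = 1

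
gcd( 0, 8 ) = 8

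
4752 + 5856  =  10608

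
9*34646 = 311814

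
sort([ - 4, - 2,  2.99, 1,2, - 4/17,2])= [ - 4, - 2, - 4/17, 1, 2, 2,  2.99]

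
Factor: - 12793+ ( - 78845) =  - 91638  =  - 2^1*3^3 * 1697^1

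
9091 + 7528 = 16619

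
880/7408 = 55/463 = 0.12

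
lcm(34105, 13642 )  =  68210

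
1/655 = 1/655 = 0.00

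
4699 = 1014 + 3685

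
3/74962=3/74962 =0.00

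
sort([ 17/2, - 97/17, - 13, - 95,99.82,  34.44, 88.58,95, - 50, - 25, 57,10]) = [ - 95, - 50, - 25,-13, - 97/17, 17/2,  10, 34.44,57,88.58,95 , 99.82]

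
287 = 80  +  207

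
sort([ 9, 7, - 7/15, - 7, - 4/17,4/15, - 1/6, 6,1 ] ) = [ - 7, - 7/15, - 4/17 , - 1/6,4/15,1,  6,7,9] 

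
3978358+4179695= 8158053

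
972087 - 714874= 257213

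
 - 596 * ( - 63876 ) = 38070096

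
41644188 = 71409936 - 29765748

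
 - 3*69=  - 207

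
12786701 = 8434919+4351782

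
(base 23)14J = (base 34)is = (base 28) MO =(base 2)1010000000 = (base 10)640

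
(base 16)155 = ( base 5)2331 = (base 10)341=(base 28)c5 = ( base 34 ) a1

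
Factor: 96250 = 2^1 * 5^4*7^1*11^1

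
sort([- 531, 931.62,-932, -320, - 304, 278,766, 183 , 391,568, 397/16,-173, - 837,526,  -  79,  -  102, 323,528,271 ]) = [- 932, - 837, - 531, - 320, - 304,- 173, - 102 ,-79,397/16, 183, 271, 278, 323, 391,526  ,  528,568, 766, 931.62]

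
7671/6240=2557/2080   =  1.23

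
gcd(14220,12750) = 30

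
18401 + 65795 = 84196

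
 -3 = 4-7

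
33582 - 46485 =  - 12903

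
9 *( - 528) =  -4752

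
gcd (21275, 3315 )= 5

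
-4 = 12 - 16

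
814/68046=37/3093 = 0.01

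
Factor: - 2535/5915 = - 3^1*7^( - 1 )  =  - 3/7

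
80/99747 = 80/99747 = 0.00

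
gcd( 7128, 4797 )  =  9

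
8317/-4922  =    -  8317/4922 = - 1.69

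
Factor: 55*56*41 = 2^3*5^1*7^1* 11^1*41^1=126280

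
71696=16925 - -54771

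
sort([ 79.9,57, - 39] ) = [ - 39,57,79.9 ] 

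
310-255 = 55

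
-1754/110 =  - 877/55 = - 15.95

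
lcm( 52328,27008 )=837248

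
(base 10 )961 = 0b1111000001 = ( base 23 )1II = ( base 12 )681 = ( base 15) 441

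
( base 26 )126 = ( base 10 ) 734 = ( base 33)m8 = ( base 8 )1336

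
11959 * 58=693622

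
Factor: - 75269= - 75269^1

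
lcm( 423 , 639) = 30033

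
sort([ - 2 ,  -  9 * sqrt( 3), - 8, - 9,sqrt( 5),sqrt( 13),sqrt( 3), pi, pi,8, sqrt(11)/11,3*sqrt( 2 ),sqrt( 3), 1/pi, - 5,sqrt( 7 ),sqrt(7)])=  [  -  9*sqrt( 3 ), - 9, - 8, - 5,-2, sqrt(11)/11,1/pi, sqrt( 3)  ,  sqrt(3), sqrt(5), sqrt( 7),sqrt(7) , pi,pi,sqrt( 13), 3*sqrt( 2),8 ]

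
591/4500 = 197/1500 = 0.13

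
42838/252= 169+125/126 = 169.99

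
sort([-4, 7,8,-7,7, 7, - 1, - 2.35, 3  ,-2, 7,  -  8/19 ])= [ - 7, - 4,-2.35, - 2, - 1,-8/19, 3, 7, 7, 7,7, 8]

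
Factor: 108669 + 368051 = 2^4*5^1 * 59^1*101^1 = 476720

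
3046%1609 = 1437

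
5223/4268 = 5223/4268= 1.22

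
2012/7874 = 1006/3937  =  0.26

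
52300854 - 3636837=48664017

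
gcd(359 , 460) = 1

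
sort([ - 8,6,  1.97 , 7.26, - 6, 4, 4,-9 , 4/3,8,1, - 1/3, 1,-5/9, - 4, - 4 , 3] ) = [ -9 , - 8 , -6,-4, - 4, - 5/9, - 1/3 , 1,  1, 4/3 , 1.97,3, 4, 4,  6,7.26 , 8 ]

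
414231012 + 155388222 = 569619234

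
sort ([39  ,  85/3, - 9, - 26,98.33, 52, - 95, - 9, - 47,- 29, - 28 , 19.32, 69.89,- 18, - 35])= [ - 95,-47,  -  35, - 29, - 28, - 26,  -  18, - 9, - 9, 19.32, 85/3,  39, 52, 69.89, 98.33]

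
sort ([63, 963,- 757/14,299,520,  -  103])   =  [ - 103,-757/14, 63 , 299 , 520, 963 ] 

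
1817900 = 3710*490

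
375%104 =63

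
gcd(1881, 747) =9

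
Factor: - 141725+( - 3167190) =  -  3308915 = - 5^1*79^1*8377^1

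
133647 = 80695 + 52952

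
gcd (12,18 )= 6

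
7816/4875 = 1 + 2941/4875 = 1.60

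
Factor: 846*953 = 806238 = 2^1*3^2*47^1*953^1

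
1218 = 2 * 609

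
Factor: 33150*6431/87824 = 106593825/43912 = 2^(-3)*3^1*5^2*11^( - 1)*13^1*17^1*59^1*109^1*499^( - 1)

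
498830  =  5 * 99766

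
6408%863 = 367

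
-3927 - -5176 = 1249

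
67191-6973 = 60218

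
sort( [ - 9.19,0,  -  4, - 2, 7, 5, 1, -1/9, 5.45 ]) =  [-9.19,  -  4, - 2, - 1/9, 0, 1, 5, 5.45,7 ] 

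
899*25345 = 22785155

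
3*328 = 984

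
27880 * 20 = 557600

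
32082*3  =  96246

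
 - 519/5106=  - 173/1702 = - 0.10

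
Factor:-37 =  - 37^1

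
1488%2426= 1488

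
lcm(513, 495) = 28215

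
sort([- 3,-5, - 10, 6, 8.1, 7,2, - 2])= [-10, - 5,  -  3,-2, 2 , 6, 7,8.1]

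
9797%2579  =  2060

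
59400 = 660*90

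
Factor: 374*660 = 2^3*3^1*5^1*11^2*17^1 =246840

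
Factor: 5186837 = 5186837^1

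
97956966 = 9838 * 9957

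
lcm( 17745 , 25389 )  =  1650285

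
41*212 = 8692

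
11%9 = 2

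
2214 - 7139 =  - 4925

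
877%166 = 47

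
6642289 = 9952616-3310327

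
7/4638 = 7/4638= 0.00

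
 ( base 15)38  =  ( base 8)65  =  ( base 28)1P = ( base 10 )53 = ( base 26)21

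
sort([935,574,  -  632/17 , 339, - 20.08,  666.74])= [ - 632/17 ,-20.08, 339,574,666.74,935 ] 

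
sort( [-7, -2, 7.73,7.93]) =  [  -  7,-2, 7.73, 7.93]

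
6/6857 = 6/6857 = 0.00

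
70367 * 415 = 29202305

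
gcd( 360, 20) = 20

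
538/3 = 179 + 1/3 = 179.33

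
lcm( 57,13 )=741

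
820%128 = 52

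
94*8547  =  803418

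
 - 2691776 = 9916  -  2701692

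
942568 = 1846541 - 903973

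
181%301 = 181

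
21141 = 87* 243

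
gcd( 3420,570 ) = 570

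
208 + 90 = 298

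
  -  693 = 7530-8223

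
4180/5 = 836 = 836.00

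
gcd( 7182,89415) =9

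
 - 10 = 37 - 47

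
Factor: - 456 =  - 2^3* 3^1*19^1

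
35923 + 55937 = 91860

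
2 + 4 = 6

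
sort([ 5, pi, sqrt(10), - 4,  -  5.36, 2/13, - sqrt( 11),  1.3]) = [  -  5.36,-4,- sqrt( 11), 2/13, 1.3,pi, sqrt ( 10), 5] 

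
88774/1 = 88774=88774.00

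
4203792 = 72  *58386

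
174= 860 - 686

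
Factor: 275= 5^2*11^1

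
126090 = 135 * 934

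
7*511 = 3577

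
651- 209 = 442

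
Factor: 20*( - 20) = -2^4*5^2 = - 400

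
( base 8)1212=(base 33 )jn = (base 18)202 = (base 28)N6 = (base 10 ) 650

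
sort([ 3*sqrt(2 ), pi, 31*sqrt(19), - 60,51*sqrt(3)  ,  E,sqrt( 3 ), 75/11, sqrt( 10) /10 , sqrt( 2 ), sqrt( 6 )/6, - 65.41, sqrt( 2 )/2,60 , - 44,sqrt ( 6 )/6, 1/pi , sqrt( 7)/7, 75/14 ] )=[-65.41,-60, -44, sqrt(10)/10,1/pi,sqrt(7 )/7, sqrt(6 )/6,  sqrt(6) /6, sqrt( 2 ) /2, sqrt( 2 ), sqrt(3 ), E,pi, 3*sqrt( 2 ),75/14, 75/11, 60, 51*sqrt( 3)  ,  31*sqrt (19)] 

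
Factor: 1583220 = 2^2 * 3^1 *5^1 * 26387^1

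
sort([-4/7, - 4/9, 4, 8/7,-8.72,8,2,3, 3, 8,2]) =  [  -  8.72,-4/7, - 4/9, 8/7, 2,2, 3, 3,  4,  8, 8]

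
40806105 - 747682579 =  -706876474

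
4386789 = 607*7227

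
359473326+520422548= 879895874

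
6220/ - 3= -2074 + 2/3  =  - 2073.33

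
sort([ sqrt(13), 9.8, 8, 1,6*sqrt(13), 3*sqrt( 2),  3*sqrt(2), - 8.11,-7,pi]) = [ - 8.11, - 7, 1, pi,sqrt(13), 3*sqrt( 2 ),3*sqrt(2),8 , 9.8,  6*sqrt(13 )]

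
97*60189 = 5838333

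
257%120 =17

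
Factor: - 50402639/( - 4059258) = 7200377/579894 = 2^( - 1)*3^ ( - 1)*7^ ( - 1)*13807^( - 1)*7200377^1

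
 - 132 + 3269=3137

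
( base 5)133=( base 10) 43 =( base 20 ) 23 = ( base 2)101011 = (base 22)1L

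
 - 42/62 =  -1 + 10/31 = - 0.68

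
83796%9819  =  5244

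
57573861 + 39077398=96651259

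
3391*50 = 169550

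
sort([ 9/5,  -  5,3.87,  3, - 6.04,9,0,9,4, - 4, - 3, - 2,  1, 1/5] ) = [ - 6.04, - 5,  -  4, - 3, - 2, 0 , 1/5,1, 9/5,3,3.87,4,9,9]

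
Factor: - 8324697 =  - 3^1*349^1*7951^1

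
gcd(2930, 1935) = 5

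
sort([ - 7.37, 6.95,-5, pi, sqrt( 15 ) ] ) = [ - 7.37,- 5, pi,sqrt (15), 6.95] 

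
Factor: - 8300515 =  - 5^1 * 1660103^1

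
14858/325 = 14858/325=   45.72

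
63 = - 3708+3771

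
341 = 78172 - 77831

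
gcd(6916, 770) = 14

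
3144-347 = 2797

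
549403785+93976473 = 643380258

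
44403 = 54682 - 10279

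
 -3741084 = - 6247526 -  - 2506442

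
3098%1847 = 1251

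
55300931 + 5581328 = 60882259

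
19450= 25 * 778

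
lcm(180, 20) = 180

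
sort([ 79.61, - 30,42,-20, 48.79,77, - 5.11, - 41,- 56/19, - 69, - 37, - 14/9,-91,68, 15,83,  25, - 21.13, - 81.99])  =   [- 91, - 81.99, - 69,-41, -37,-30 , - 21.13 ,- 20 , -5.11, - 56/19,- 14/9, 15, 25, 42,  48.79, 68,77, 79.61, 83]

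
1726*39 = 67314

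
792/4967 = 792/4967 = 0.16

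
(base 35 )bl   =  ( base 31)d3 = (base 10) 406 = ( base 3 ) 120001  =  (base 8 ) 626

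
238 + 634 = 872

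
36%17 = 2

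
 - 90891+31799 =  - 59092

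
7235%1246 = 1005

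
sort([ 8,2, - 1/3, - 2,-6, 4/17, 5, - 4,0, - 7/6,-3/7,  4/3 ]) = [ - 6, - 4, - 2, - 7/6, - 3/7, - 1/3,0, 4/17, 4/3,2,5,8 ] 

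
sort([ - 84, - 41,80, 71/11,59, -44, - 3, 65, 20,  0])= [-84, - 44, - 41, - 3, 0, 71/11, 20, 59,65, 80]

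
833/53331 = 833/53331= 0.02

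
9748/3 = 9748/3 = 3249.33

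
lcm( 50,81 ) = 4050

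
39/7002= 13/2334 = 0.01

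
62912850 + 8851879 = 71764729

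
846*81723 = 69137658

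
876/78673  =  876/78673 = 0.01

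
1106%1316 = 1106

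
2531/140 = 2531/140 = 18.08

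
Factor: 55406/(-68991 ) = - 2^1*3^( - 1 )*29^(  -  1 )*61^( - 1 ) * 2131^1 = - 4262/5307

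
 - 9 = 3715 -3724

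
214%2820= 214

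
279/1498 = 279/1498 = 0.19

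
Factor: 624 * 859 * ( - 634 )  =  -339834144 = -2^5*3^1*13^1*317^1*859^1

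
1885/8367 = 1885/8367 = 0.23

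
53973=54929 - 956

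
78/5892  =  13/982 = 0.01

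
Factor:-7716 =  - 2^2 * 3^1*643^1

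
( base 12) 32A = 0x1d2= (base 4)13102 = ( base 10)466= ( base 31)f1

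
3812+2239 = 6051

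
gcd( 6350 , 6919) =1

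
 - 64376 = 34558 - 98934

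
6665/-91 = -6665/91 = -73.24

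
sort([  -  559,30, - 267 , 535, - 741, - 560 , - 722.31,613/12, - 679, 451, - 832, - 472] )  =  [ - 832, - 741, - 722.31,  -  679, - 560 , - 559, - 472,-267, 30, 613/12,451,535 ] 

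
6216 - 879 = 5337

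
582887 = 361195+221692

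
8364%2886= 2592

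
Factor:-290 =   -  2^1* 5^1*29^1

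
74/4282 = 37/2141= 0.02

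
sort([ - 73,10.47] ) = [ - 73, 10.47]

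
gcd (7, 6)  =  1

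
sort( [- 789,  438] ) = [ - 789,438 ]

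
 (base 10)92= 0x5c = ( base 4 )1130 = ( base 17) 57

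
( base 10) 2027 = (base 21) 4CB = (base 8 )3753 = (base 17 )704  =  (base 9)2702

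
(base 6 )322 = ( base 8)172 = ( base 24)52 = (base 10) 122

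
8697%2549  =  1050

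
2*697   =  1394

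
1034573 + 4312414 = 5346987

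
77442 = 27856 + 49586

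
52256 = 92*568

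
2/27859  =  2/27859 = 0.00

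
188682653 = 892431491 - 703748838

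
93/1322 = 93/1322 = 0.07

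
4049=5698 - 1649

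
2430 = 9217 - 6787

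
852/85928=213/21482 = 0.01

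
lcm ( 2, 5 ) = 10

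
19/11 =19/11  =  1.73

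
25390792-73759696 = - 48368904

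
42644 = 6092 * 7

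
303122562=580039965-276917403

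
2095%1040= 15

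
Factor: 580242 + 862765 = 1443007 =1443007^1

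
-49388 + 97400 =48012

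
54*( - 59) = -3186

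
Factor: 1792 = 2^8*7^1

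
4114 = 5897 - 1783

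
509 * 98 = 49882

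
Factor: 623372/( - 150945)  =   - 2^2 * 3^( - 1 )*5^( - 1 )*29^( - 1)*101^1*347^( - 1 )*1543^1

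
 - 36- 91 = - 127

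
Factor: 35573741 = 7^1 *17^1*233^1 * 1283^1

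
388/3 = 129+1/3  =  129.33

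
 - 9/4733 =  - 9/4733 = -0.00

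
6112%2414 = 1284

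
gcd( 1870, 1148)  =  2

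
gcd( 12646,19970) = 2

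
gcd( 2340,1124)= 4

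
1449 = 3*483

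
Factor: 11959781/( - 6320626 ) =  - 2^( - 1 ) * 13^( - 1 ) * 3389^1 * 3529^1*243101^( - 1)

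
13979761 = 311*44951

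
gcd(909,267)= 3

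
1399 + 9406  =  10805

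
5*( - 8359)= - 41795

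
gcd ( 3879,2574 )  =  9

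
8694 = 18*483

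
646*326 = 210596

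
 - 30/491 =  - 30/491 = - 0.06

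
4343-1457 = 2886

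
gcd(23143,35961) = 1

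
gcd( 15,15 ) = 15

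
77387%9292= 3051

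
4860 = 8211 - 3351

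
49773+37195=86968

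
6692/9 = 743 + 5/9 = 743.56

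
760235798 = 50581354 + 709654444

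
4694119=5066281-372162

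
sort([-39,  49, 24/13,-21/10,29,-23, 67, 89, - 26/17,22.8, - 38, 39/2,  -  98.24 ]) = [  -  98.24, - 39 , - 38,  -  23, - 21/10, - 26/17,24/13, 39/2, 22.8, 29, 49,  67,89 ]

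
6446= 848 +5598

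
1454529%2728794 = 1454529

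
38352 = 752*51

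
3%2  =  1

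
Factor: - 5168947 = -7^1* 738421^1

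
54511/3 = 18170 + 1/3 = 18170.33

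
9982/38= 262+ 13/19 = 262.68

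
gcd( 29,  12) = 1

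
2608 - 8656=- 6048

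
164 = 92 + 72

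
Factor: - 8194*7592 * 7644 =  - 475524434112 = - 2^6*3^1*7^2*13^2 * 17^1*73^1  *241^1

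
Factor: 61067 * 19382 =1183600594 = 2^1*11^1*79^1*773^1*881^1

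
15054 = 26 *579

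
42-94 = -52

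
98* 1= 98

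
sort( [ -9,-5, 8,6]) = [ - 9, - 5, 6, 8 ] 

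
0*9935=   0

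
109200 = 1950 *56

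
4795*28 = 134260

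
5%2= 1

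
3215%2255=960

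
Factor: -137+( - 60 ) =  -197^1 = - 197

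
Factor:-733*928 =-680224 = -2^5* 29^1*733^1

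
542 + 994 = 1536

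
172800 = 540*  320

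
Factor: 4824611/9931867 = 438601/902897 = 557^( - 1)*1621^( - 1 )*438601^1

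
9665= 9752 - 87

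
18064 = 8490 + 9574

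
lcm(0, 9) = 0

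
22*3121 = 68662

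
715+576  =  1291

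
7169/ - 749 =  - 67/7 = - 9.57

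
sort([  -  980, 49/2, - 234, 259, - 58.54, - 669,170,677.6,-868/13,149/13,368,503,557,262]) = [ - 980, - 669, - 234, - 868/13 ,- 58.54, 149/13,49/2,170 , 259, 262,368,  503 , 557,677.6 ] 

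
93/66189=31/22063= 0.00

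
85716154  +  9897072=95613226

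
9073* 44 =399212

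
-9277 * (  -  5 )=46385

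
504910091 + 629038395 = 1133948486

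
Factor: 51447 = 3^1 *11^1 * 1559^1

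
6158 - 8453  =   - 2295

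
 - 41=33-74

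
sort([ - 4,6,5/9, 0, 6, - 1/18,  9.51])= [ - 4, - 1/18,0,  5/9,6,6,  9.51]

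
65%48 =17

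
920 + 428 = 1348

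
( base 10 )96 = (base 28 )3C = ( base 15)66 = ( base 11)88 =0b1100000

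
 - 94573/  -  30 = 94573/30=3152.43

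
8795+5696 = 14491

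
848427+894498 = 1742925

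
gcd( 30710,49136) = 6142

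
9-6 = 3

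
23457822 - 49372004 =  - 25914182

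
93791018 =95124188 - 1333170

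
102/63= 34/21 = 1.62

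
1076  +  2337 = 3413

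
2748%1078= 592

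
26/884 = 1/34 = 0.03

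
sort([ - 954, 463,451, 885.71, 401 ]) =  [-954,401,451,463, 885.71]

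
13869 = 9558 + 4311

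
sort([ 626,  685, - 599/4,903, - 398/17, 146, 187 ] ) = [ - 599/4, - 398/17,146,  187 , 626,685,903] 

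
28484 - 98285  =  -69801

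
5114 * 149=761986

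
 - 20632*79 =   -  1629928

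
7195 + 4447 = 11642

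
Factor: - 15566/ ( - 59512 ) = 2^(-2)*173^(-1)*181^1 = 181/692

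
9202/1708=4601/854 = 5.39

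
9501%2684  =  1449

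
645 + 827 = 1472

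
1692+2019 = 3711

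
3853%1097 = 562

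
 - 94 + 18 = -76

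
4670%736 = 254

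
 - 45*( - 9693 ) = 436185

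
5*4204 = 21020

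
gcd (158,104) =2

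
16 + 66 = 82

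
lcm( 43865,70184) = 350920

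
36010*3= 108030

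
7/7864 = 7/7864= 0.00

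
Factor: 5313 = 3^1*7^1*11^1 * 23^1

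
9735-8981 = 754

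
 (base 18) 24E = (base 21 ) 1dk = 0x2de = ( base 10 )734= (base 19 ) 20c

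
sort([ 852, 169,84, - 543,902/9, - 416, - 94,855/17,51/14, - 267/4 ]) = [ - 543, - 416,  -  94, - 267/4 , 51/14, 855/17,84, 902/9,169,852 ]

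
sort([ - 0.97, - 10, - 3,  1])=[-10,-3, - 0.97, 1 ] 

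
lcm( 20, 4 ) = 20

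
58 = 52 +6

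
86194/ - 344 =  - 251 + 75/172 = -250.56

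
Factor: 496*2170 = 1076320= 2^5 * 5^1*7^1 * 31^2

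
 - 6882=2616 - 9498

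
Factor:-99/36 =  - 11/4 =- 2^(-2 ) * 11^1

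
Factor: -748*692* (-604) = 312640064 = 2^6*11^1 * 17^1*151^1*173^1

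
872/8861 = 872/8861 = 0.10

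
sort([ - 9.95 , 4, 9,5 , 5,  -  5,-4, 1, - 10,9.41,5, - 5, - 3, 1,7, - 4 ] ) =[ - 10,- 9.95, - 5,-5, - 4 , - 4, - 3,1, 1, 4, 5,5, 5, 7, 9,9.41 ]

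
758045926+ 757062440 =1515108366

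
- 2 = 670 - 672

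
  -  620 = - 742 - -122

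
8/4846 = 4/2423 = 0.00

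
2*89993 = 179986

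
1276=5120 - 3844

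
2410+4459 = 6869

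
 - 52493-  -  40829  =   - 11664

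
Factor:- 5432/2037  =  - 2^3*3^(-1 ) = - 8/3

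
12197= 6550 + 5647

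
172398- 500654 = -328256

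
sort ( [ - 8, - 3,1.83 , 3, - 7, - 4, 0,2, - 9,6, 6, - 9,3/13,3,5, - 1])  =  [ - 9, - 9, - 8, - 7, - 4, - 3, - 1,0,3/13,1.83,2,3,3 , 5 , 6, 6] 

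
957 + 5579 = 6536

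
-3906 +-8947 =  - 12853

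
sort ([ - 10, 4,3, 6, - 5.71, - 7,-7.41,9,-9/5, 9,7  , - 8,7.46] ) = [ - 10, - 8, - 7.41, - 7 ,  -  5.71 , - 9/5 , 3 , 4, 6,7,  7.46,9,9]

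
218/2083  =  218/2083 = 0.10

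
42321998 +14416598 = 56738596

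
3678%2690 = 988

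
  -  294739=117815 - 412554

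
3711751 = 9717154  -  6005403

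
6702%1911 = 969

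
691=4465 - 3774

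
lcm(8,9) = 72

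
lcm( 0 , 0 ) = 0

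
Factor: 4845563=1583^1*3061^1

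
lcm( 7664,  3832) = 7664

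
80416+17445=97861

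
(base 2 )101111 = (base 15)32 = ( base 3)1202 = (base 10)47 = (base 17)2d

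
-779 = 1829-2608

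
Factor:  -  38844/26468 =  - 747/509 =-3^2*83^1*509^( - 1 ) 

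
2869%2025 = 844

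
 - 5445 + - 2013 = -7458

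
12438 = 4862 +7576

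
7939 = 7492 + 447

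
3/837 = 1/279 =0.00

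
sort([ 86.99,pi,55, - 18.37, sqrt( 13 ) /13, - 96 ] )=[  -  96,- 18.37,  sqrt(13) /13,pi,  55 , 86.99]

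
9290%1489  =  356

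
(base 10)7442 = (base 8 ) 16422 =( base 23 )E1D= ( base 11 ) 5656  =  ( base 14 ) 29D8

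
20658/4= 5164 + 1/2 = 5164.50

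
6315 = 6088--227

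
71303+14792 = 86095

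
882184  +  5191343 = 6073527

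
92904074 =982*94607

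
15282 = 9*1698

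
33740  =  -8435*( - 4)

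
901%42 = 19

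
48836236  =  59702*818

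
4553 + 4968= 9521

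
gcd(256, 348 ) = 4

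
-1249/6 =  - 209+5/6 = -208.17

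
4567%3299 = 1268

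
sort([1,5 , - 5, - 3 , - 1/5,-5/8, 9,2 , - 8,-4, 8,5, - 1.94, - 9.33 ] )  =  [ - 9.33, - 8, - 5,-4, - 3  , - 1.94, - 5/8, - 1/5,1,2,5,5, 8,9 ]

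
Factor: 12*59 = 708 = 2^2*3^1 * 59^1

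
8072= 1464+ 6608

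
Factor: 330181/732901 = 13^(-1 ) * 31^1* 10651^1*56377^( - 1 )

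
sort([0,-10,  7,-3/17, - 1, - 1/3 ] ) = [ -10, - 1,-1/3, - 3/17,0, 7 ] 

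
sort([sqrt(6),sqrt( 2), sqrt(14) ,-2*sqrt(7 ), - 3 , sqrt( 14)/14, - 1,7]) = [-2  *  sqrt( 7), -3, - 1, sqrt ( 14) /14, sqrt(2 ), sqrt(6 ),sqrt (14), 7 ] 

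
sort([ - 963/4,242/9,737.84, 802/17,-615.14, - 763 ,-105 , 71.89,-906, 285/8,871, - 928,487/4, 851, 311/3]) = [-928, - 906,  -  763, - 615.14, - 963/4, - 105,242/9,285/8,802/17, 71.89,311/3,  487/4, 737.84,851, 871]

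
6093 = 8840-2747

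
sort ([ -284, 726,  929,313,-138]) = [ - 284,-138, 313,726,929]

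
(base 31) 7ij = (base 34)6as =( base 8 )16210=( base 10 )7304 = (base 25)BH4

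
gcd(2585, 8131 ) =47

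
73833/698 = 105 + 543/698= 105.78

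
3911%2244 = 1667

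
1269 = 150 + 1119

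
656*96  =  62976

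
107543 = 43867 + 63676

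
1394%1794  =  1394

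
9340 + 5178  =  14518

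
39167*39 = 1527513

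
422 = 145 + 277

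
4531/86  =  52  +  59/86 = 52.69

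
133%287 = 133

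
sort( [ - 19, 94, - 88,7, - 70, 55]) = [  -  88 , - 70, - 19, 7, 55, 94]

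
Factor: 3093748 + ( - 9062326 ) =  - 2^1*3^1*7^1*11^1*12919^1 = - 5968578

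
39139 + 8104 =47243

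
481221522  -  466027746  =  15193776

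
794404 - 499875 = 294529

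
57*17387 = 991059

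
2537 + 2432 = 4969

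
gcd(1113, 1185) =3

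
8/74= 4/37 = 0.11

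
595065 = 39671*15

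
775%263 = 249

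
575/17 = 33 + 14/17  =  33.82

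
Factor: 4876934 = 2^1*1019^1*2393^1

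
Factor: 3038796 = 2^2 *3^4*83^1 * 113^1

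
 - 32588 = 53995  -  86583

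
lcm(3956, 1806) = 83076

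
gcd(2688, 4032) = 1344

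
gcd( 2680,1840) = 40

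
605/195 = 3 +4/39 = 3.10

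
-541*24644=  - 13332404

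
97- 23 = 74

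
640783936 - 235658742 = 405125194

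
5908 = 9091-3183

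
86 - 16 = 70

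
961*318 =305598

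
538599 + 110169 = 648768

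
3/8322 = 1/2774 = 0.00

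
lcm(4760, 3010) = 204680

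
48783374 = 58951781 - 10168407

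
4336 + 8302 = 12638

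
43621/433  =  100 + 321/433 = 100.74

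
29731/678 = 29731/678  =  43.85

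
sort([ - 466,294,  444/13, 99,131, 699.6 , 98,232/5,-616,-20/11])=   [-616,-466 ,-20/11,  444/13, 232/5,  98,99,131, 294,699.6 ]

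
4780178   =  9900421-5120243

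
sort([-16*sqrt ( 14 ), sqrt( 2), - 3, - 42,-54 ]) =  [  -  16*sqrt(14), -54,-42, - 3,sqrt (2 )]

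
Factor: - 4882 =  - 2^1*2441^1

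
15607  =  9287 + 6320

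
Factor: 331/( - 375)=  - 3^ ( - 1) * 5^( - 3)*331^1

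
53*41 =2173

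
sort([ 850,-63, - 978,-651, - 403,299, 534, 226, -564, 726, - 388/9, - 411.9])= [ - 978, - 651,-564 , - 411.9,- 403, - 63, - 388/9, 226  ,  299, 534, 726, 850]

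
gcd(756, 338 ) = 2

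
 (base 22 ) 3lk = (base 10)1934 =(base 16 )78E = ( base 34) 1mu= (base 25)329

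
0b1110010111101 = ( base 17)187d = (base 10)7357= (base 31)7KA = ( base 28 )9AL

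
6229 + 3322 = 9551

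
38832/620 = 9708/155 = 62.63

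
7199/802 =7199/802= 8.98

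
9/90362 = 9/90362=0.00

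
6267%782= 11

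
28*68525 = 1918700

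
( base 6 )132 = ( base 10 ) 56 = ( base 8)70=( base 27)22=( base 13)44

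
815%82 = 77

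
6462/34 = 190 + 1/17 = 190.06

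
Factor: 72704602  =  2^1 * 19^1*853^1 * 2243^1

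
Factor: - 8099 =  - 7^1 * 13^1*89^1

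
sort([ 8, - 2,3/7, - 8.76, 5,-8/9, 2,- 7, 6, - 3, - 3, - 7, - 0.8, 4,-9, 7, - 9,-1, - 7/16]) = [ - 9, - 9, - 8.76, -7, - 7, -3,-3, - 2,-1, - 8/9, - 0.8, - 7/16,3/7, 2, 4  ,  5, 6, 7,8 ] 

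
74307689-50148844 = 24158845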